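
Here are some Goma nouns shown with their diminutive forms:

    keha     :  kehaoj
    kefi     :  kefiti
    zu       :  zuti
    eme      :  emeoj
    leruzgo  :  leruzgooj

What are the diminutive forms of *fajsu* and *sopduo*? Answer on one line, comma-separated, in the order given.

fajsuti, sopduooj

The pattern is height harmony: -ti when the last vowel of the stem is a high vowel (*kefi*, *zu*); -oj when the last vowel of the stem is a non-high vowel (*keha*, *eme*, *leruzgo*).
Since the last vowel of *fajsu* is /u/ (a high vowel), it takes -ti, giving *fajsuti*.
*sopduo*: last vowel = /o/, a non-high vowel → -oj → *sopduooj*.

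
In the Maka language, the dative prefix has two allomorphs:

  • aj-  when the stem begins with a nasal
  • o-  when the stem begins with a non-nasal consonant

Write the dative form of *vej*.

*vej*: first consonant = /v/, non-nasal → o- → *ovej*.

ovej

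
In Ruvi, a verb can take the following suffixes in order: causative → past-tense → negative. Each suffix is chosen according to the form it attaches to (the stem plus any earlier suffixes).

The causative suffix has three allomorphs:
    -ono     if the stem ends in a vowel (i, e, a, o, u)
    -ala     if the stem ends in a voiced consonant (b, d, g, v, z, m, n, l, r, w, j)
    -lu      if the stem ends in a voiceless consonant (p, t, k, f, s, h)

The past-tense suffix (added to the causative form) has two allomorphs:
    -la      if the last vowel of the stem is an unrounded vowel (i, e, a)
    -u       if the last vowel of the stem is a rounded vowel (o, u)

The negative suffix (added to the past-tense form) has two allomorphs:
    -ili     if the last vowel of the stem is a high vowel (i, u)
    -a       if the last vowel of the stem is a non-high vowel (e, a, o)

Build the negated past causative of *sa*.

saonouili

*sa* — final sound /a/ (a vowel) → -ono → *saono*.
The causative form *saono* — last vowel /o/ (a rounded vowel) → -u → *saonou*.
The past-tense form *saonou*: last vowel = /u/, a high vowel → -ili → *saonouili*.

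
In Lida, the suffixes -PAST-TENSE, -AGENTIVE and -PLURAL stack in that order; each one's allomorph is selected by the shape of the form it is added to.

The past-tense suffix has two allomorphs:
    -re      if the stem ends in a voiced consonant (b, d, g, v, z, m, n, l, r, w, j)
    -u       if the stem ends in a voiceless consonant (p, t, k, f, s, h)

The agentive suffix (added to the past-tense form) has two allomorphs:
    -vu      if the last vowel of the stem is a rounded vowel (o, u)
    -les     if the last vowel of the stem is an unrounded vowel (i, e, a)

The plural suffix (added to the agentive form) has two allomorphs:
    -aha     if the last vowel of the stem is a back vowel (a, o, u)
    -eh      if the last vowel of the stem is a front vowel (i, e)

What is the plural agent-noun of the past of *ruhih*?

ruhihuvuaha

Since the final consonant of *ruhih* is /h/ (voiceless), it takes -u, giving *ruhihu*.
Since the last vowel of the past-tense form *ruhihu* is /u/ (a rounded vowel), it takes -vu, giving *ruhihuvu*.
The last vowel of the agentive form *ruhihuvu* is /u/, which is a back vowel, so the plural suffix is -aha, giving *ruhihuvuaha*.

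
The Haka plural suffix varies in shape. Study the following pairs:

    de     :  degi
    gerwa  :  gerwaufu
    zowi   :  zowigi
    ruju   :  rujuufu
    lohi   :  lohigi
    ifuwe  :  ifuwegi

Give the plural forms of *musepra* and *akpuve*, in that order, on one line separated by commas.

The alternation tracks the last vowel of the stem — -gi when the last vowel of the stem is a front vowel (*de*, *zowi*, *lohi*, *ifuwe*); -ufu when the last vowel of the stem is a back vowel (*gerwa*, *ruju*).
Since the last vowel of *musepra* is /a/ (a back vowel), it takes -ufu, giving *musepraufu*.
*akpuve*: last vowel = /e/, a front vowel → -gi → *akpuvegi*.

musepraufu, akpuvegi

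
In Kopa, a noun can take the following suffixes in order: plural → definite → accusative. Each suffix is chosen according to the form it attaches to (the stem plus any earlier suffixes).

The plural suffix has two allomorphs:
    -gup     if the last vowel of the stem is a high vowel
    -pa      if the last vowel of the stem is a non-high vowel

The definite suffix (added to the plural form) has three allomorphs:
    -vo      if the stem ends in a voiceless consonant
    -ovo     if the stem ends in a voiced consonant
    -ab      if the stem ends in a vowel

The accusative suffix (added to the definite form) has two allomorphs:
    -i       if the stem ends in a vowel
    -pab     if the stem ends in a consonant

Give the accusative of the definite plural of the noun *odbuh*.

*odbuh* — last vowel /u/ (a high vowel) → -gup → *odbuhgup*.
The plural form *odbuhgup* — final sound /p/ (a voiceless consonant) → -vo → *odbuhgupvo*.
Since the final sound of the definite form *odbuhgupvo* is /o/ (a vowel), it takes -i, giving *odbuhgupvoi*.

odbuhgupvoi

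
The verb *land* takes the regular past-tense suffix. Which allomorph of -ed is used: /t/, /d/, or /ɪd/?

The stem *land* ends in /t/ or /d/.
The -ed suffix is realized as /ɪd/ after /t, d/; as /t/ after other voiceless consonants; and as /d/ after other voiced sounds.
So -ed on *land* is pronounced /ɪd/.

/ɪd/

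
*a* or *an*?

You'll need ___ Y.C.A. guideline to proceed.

The indefinite article is chosen by the initial *sound* of the following word, not its spelling.
The initialism *Y.C.A.* is read letter by letter; the first letter, Y, is pronounced /waɪ/, which begins with a consonant sound.
So the article is *a*: You'll need a Y.C.A. guideline to proceed.

a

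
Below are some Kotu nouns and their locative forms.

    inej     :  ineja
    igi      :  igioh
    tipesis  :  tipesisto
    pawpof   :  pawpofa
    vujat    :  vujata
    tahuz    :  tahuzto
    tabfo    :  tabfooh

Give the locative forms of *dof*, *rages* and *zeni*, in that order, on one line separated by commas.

The pattern is sibilance of the final sound: -to when the stem ends in a sibilant (*tipesis*, *tahuz*); -a when the stem ends in a non-sibilant consonant (*inej*, *pawpof*, *vujat*); -oh when the stem ends in a vowel (*igi*, *tabfo*).
The final sound of *dof* is /f/, which is a non-sibilant consonant, so the suffix is -a, giving *dofa*.
The final sound of *rages* is /s/, which is a sibilant, so the suffix is -to, giving *ragesto*.
*zeni* — final sound /i/ (a vowel) → -oh → *zenioh*.

dofa, ragesto, zenioh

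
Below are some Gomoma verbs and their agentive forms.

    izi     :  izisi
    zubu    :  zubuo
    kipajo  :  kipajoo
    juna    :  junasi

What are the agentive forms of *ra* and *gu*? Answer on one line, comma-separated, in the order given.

rasi, guo

The alternation tracks the last vowel of the stem — -o when the last vowel of the stem is a rounded vowel (*zubu*, *kipajo*); -si when the last vowel of the stem is an unrounded vowel (*izi*, *juna*).
The last vowel of *ra* is /a/, which is an unrounded vowel, so the suffix is -si, giving *rasi*.
The last vowel of *gu* is /u/, which is a rounded vowel, so the suffix is -o, giving *guo*.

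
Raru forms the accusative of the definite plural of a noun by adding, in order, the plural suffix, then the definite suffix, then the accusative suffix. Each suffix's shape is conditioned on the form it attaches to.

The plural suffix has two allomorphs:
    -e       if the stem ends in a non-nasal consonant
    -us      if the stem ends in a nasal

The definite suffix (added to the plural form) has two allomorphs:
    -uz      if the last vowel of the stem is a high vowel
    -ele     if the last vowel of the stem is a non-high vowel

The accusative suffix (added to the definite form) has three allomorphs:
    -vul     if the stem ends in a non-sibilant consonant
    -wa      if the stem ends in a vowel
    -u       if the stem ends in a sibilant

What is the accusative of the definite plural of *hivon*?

hivonusuzu

The final consonant of *hivon* is /n/, which is a nasal, so the plural suffix is -us, giving *hivonus*.
The plural form *hivonus* — last vowel /u/ (a high vowel) → -uz → *hivonusuz*.
The final sound of the definite form *hivonusuz* is /z/, which is a sibilant, so the accusative suffix is -u, giving *hivonusuzu*.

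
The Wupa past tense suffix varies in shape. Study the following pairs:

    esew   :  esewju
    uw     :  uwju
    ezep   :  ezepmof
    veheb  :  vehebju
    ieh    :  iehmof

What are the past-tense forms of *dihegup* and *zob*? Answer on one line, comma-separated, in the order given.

The suffix is conditioned by the final consonant: -mof when the stem ends in a voiceless consonant (*ezep*, *ieh*); -ju when the stem ends in a voiced consonant (*esew*, *uw*, *veheb*).
*dihegup* — final consonant /p/ (voiceless) → -mof → *dihegupmof*.
*zob*: final consonant = /b/, voiced → -ju → *zobju*.

dihegupmof, zobju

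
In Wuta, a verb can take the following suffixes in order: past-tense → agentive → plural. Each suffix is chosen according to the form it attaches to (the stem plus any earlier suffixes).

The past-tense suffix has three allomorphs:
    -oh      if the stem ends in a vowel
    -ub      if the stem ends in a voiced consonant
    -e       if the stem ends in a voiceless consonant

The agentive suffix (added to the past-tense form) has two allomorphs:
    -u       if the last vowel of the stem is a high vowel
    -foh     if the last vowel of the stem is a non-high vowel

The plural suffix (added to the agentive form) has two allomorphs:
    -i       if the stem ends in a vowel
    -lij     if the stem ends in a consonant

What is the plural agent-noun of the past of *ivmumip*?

ivmumipefohlij

*ivmumip* — final sound /p/ (a voiceless consonant) → -e → *ivmumipe*.
The last vowel of the past-tense form *ivmumipe* is /e/, which is a non-high vowel, so the agentive suffix is -foh, giving *ivmumipefoh*.
Since the final sound of the agentive form *ivmumipefoh* is /h/ (a consonant), it takes -lij, giving *ivmumipefohlij*.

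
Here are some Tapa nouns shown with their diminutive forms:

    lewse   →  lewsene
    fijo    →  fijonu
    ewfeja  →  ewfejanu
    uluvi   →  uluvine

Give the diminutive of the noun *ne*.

The alternation tracks the last vowel of the stem — -ne when the last vowel of the stem is a front vowel (*lewse*, *uluvi*); -nu when the last vowel of the stem is a back vowel (*fijo*, *ewfeja*).
*ne*: last vowel = /e/, a front vowel → -ne → *nene*.

nene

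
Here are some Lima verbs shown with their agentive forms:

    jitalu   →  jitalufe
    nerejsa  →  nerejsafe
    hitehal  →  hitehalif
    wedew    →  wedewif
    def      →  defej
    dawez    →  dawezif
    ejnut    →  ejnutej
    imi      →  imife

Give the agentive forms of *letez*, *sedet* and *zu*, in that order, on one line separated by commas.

letezif, sedetej, zufe

The alternation tracks the final sound of the stem — -ej when the stem ends in a voiceless consonant (*def*, *ejnut*); -if when the stem ends in a voiced consonant (*hitehal*, *wedew*, *dawez*); -fe when the stem ends in a vowel (*jitalu*, *nerejsa*, *imi*).
Since the final sound of *letez* is /z/ (a voiced consonant), it takes -if, giving *letezif*.
*sedet* — final sound /t/ (a voiceless consonant) → -ej → *sedetej*.
*zu* — final sound /u/ (a vowel) → -fe → *zufe*.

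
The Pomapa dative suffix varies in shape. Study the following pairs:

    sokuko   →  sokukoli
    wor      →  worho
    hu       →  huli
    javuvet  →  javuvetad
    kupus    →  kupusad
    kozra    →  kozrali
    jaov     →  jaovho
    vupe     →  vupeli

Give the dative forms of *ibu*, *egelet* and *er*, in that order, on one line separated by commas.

Looking at the final sound of each stem: -ad when the stem ends in a voiceless consonant (*javuvet*, *kupus*); -ho when the stem ends in a voiced consonant (*wor*, *jaov*); -li when the stem ends in a vowel (*sokuko*, *hu*, *kozra*, *vupe*).
*ibu*: final sound = /u/, a vowel → -li → *ibuli*.
The final sound of *egelet* is /t/, which is a voiceless consonant, so the suffix is -ad, giving *egeletad*.
*er* — final sound /r/ (a voiced consonant) → -ho → *erho*.

ibuli, egeletad, erho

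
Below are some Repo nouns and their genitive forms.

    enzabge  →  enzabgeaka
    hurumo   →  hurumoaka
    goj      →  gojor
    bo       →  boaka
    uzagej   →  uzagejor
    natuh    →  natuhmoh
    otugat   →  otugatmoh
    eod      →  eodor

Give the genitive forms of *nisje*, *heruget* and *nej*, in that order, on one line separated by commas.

The pattern is voicing of the final sound: -moh when the stem ends in a voiceless consonant (*natuh*, *otugat*); -or when the stem ends in a voiced consonant (*goj*, *uzagej*, *eod*); -aka when the stem ends in a vowel (*enzabge*, *hurumo*, *bo*).
Since the final sound of *nisje* is /e/ (a vowel), it takes -aka, giving *nisjeaka*.
*heruget*: final sound = /t/, a voiceless consonant → -moh → *herugetmoh*.
Since the final sound of *nej* is /j/ (a voiced consonant), it takes -or, giving *nejor*.

nisjeaka, herugetmoh, nejor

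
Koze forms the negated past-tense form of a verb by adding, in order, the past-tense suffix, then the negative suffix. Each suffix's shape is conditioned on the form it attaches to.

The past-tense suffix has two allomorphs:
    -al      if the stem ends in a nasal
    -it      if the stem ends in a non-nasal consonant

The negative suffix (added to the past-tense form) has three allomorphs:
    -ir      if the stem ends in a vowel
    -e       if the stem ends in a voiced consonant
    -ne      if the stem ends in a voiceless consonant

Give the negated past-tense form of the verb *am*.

*am* — final consonant /m/ (a nasal) → -al → *amal*.
The final sound of the past-tense form *amal* is /l/, which is a voiced consonant, so the negative suffix is -e, giving *amale*.

amale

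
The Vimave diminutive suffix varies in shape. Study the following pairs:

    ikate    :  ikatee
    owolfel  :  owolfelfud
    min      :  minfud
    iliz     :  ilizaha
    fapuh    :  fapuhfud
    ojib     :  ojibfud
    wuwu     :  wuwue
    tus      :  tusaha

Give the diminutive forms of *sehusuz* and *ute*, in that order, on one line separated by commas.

The pattern is sibilance of the final sound: -aha when the stem ends in a sibilant (*iliz*, *tus*); -fud when the stem ends in a non-sibilant consonant (*owolfel*, *min*, *fapuh*, *ojib*); -e when the stem ends in a vowel (*ikate*, *wuwu*).
The final sound of *sehusuz* is /z/, which is a sibilant, so the suffix is -aha, giving *sehusuzaha*.
*ute*: final sound = /e/, a vowel → -e → *utee*.

sehusuzaha, utee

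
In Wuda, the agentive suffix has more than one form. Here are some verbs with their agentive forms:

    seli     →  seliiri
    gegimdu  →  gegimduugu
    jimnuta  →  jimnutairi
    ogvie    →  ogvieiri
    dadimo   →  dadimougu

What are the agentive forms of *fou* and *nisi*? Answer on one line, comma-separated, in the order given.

fouugu, nisiiri

The suffix is conditioned by the last vowel: -ugu when the last vowel of the stem is a rounded vowel (*gegimdu*, *dadimo*); -iri when the last vowel of the stem is an unrounded vowel (*seli*, *jimnuta*, *ogvie*).
The last vowel of *fou* is /u/, which is a rounded vowel, so the suffix is -ugu, giving *fouugu*.
Since the last vowel of *nisi* is /i/ (an unrounded vowel), it takes -iri, giving *nisiiri*.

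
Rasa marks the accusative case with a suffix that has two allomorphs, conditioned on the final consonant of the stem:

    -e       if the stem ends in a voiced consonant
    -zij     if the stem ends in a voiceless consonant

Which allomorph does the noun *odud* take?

-e

The final consonant of *odud* is /d/, which is voiced, so the suffix is -e.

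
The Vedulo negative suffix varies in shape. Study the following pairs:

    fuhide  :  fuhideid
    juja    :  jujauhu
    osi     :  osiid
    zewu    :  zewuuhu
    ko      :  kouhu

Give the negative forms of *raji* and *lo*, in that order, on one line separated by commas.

rajiid, louhu

Looking at the last vowel of each stem: -id when the last vowel of the stem is a front vowel (*fuhide*, *osi*); -uhu when the last vowel of the stem is a back vowel (*juja*, *zewu*, *ko*).
*raji* — last vowel /i/ (a front vowel) → -id → *rajiid*.
*lo* — last vowel /o/ (a back vowel) → -uhu → *louhu*.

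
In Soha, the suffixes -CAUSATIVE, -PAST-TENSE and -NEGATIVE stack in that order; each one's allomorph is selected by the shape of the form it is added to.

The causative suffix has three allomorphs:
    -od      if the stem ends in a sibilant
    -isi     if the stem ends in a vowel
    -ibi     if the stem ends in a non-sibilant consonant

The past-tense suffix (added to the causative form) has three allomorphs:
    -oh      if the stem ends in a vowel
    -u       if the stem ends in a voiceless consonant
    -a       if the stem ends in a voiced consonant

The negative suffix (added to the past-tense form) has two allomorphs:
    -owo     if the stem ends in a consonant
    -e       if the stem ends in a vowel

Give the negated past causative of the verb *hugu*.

Since the final sound of *hugu* is /u/ (a vowel), it takes -isi, giving *huguisi*.
The causative form *huguisi* — final sound /i/ (a vowel) → -oh → *huguisioh*.
Since the final sound of the past-tense form *huguisioh* is /h/ (a consonant), it takes -owo, giving *huguisiohowo*.

huguisiohowo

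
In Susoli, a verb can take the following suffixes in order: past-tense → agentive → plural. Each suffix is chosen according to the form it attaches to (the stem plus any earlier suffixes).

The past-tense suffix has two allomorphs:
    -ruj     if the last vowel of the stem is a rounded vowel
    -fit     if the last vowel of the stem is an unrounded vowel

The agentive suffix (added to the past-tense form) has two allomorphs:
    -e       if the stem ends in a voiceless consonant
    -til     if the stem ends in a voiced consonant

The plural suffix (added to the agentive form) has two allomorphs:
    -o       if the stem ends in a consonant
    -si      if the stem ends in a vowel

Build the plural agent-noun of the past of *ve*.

vefitesi

*ve* — last vowel /e/ (an unrounded vowel) → -fit → *vefit*.
The past-tense form *vefit*: final consonant = /t/, voiceless → -e → *vefite*.
The agentive form *vefite*: final sound = /e/, a vowel → -si → *vefitesi*.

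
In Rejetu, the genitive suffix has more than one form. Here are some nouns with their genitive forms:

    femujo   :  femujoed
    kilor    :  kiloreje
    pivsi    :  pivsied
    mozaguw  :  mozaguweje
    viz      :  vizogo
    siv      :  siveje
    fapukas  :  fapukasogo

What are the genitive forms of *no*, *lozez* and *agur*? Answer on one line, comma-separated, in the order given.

noed, lozezogo, agureje

Looking at the final sound of each stem: -ogo when the stem ends in a sibilant (*viz*, *fapukas*); -eje when the stem ends in a non-sibilant consonant (*kilor*, *mozaguw*, *siv*); -ed when the stem ends in a vowel (*femujo*, *pivsi*).
*no* — final sound /o/ (a vowel) → -ed → *noed*.
Since the final sound of *lozez* is /z/ (a sibilant), it takes -ogo, giving *lozezogo*.
The final sound of *agur* is /r/, which is a non-sibilant consonant, so the suffix is -eje, giving *agureje*.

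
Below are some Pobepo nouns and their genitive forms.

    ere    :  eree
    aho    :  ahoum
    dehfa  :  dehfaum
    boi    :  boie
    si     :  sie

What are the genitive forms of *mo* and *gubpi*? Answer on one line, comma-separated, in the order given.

The suffix is conditioned by the last vowel: -e when the last vowel of the stem is a front vowel (*ere*, *boi*, *si*); -um when the last vowel of the stem is a back vowel (*aho*, *dehfa*).
The last vowel of *mo* is /o/, which is a back vowel, so the suffix is -um, giving *moum*.
*gubpi* — last vowel /i/ (a front vowel) → -e → *gubpie*.

moum, gubpie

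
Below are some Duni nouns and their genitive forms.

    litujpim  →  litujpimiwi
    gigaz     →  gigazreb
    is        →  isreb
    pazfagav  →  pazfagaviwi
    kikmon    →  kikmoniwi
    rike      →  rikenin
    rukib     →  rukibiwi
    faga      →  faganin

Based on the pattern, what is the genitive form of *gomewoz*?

gomewozreb

The pattern is sibilance of the final sound: -reb when the stem ends in a sibilant (*gigaz*, *is*); -iwi when the stem ends in a non-sibilant consonant (*litujpim*, *pazfagav*, *kikmon*, *rukib*); -nin when the stem ends in a vowel (*rike*, *faga*).
Since the final sound of *gomewoz* is /z/ (a sibilant), it takes -reb, giving *gomewozreb*.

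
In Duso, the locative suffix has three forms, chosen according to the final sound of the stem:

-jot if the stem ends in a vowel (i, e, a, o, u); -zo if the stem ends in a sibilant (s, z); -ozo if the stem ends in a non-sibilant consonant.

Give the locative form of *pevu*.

The final sound of *pevu* is /u/, which is a vowel, so the suffix is -jot, giving *pevujot*.

pevujot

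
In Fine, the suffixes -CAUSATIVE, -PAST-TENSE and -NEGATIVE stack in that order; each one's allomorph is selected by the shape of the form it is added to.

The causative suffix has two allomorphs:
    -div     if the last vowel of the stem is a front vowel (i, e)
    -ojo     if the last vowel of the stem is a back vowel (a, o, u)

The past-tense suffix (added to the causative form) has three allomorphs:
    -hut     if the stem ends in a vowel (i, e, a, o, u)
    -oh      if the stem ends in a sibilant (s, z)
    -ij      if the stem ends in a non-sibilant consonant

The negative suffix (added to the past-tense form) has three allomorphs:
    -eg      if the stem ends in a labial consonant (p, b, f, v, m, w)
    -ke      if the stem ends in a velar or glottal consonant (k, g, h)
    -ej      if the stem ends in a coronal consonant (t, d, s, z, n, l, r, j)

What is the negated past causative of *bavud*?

*bavud* — last vowel /u/ (a back vowel) → -ojo → *bavudojo*.
The final sound of the causative form *bavudojo* is /o/, which is a vowel, so the past-tense suffix is -hut, giving *bavudojohut*.
The past-tense form *bavudojohut*: final consonant = /t/, coronal → -ej → *bavudojohutej*.

bavudojohutej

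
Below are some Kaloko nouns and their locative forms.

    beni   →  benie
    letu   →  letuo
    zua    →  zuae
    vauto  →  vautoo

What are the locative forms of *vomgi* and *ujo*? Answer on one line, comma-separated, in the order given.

vomgie, ujoo

The pattern is rounding harmony: -o when the last vowel of the stem is a rounded vowel (*letu*, *vauto*); -e when the last vowel of the stem is an unrounded vowel (*beni*, *zua*).
*vomgi* — last vowel /i/ (an unrounded vowel) → -e → *vomgie*.
*ujo* — last vowel /o/ (a rounded vowel) → -o → *ujoo*.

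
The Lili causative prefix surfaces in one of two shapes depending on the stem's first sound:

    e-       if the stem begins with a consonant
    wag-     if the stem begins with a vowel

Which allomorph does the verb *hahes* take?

e-

*hahes* — first sound /h/ (a consonant) → e-.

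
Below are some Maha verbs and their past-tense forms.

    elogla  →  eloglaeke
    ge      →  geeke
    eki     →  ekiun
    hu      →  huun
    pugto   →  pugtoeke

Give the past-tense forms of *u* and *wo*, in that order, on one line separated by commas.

Looking at the last vowel of each stem: -un when the last vowel of the stem is a high vowel (*eki*, *hu*); -eke when the last vowel of the stem is a non-high vowel (*elogla*, *ge*, *pugto*).
The last vowel of *u* is /u/, which is a high vowel, so the suffix is -un, giving *uun*.
The last vowel of *wo* is /o/, which is a non-high vowel, so the suffix is -eke, giving *woeke*.

uun, woeke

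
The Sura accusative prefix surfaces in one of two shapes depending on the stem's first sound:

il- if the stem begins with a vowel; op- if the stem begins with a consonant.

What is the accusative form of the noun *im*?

Since the first sound of *im* is /i/ (a vowel), it takes il-, giving *ilim*.

ilim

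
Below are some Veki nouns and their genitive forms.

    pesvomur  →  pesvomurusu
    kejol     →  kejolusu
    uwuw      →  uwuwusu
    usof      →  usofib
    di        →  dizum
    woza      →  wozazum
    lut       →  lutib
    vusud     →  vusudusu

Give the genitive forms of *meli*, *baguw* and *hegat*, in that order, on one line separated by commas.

The pattern is voicing of the final sound: -ib when the stem ends in a voiceless consonant (*usof*, *lut*); -usu when the stem ends in a voiced consonant (*pesvomur*, *kejol*, *uwuw*, *vusud*); -zum when the stem ends in a vowel (*di*, *woza*).
The final sound of *meli* is /i/, which is a vowel, so the suffix is -zum, giving *melizum*.
Since the final sound of *baguw* is /w/ (a voiced consonant), it takes -usu, giving *baguwusu*.
The final sound of *hegat* is /t/, which is a voiceless consonant, so the suffix is -ib, giving *hegatib*.

melizum, baguwusu, hegatib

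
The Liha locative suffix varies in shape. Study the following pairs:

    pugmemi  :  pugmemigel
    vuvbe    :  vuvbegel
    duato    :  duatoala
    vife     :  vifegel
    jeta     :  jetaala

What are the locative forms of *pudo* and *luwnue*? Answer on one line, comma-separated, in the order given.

pudoala, luwnuegel

The alternation tracks the last vowel of the stem — -gel when the last vowel of the stem is a front vowel (*pugmemi*, *vuvbe*, *vife*); -ala when the last vowel of the stem is a back vowel (*duato*, *jeta*).
*pudo*: last vowel = /o/, a back vowel → -ala → *pudoala*.
*luwnue*: last vowel = /e/, a front vowel → -gel → *luwnuegel*.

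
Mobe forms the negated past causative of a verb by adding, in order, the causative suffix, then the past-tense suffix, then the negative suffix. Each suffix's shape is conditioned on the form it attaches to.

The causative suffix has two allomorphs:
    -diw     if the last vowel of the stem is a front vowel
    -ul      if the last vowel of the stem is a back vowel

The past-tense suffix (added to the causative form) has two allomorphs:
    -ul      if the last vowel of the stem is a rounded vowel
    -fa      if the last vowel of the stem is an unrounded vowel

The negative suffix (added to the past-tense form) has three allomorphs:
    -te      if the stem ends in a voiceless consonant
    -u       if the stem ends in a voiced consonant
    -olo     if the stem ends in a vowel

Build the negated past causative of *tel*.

teldiwfaolo

*tel* — last vowel /e/ (a front vowel) → -diw → *teldiw*.
The last vowel of the causative form *teldiw* is /i/, which is an unrounded vowel, so the past-tense suffix is -fa, giving *teldiwfa*.
The final sound of the past-tense form *teldiwfa* is /a/, which is a vowel, so the negative suffix is -olo, giving *teldiwfaolo*.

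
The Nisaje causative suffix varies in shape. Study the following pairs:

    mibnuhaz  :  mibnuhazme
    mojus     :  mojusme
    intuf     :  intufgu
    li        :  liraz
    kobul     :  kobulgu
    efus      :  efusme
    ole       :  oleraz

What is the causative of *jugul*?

Looking at the final sound of each stem: -me when the stem ends in a sibilant (*mibnuhaz*, *mojus*, *efus*); -gu when the stem ends in a non-sibilant consonant (*intuf*, *kobul*); -raz when the stem ends in a vowel (*li*, *ole*).
*jugul*: final sound = /l/, a non-sibilant consonant → -gu → *jugulgu*.

jugulgu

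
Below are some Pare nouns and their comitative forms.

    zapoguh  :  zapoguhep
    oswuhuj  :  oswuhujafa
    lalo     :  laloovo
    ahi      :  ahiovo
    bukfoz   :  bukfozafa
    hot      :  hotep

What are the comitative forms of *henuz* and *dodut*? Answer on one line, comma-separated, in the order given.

henuzafa, dodutep

The alternation tracks the final sound of the stem — -ep when the stem ends in a voiceless consonant (*zapoguh*, *hot*); -afa when the stem ends in a voiced consonant (*oswuhuj*, *bukfoz*); -ovo when the stem ends in a vowel (*lalo*, *ahi*).
*henuz*: final sound = /z/, a voiced consonant → -afa → *henuzafa*.
*dodut* — final sound /t/ (a voiceless consonant) → -ep → *dodutep*.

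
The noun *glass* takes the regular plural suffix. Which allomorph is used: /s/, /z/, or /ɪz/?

/ɪz/

The stem *glass* ends in a sibilant (/s, z, ʃ, ʒ, tʃ, dʒ/).
The plural suffix surfaces as /ɪz/ after sibilants, /s/ after other voiceless consonants, and /z/ after other voiced sounds.
So the plural -s on *glass* is pronounced /ɪz/.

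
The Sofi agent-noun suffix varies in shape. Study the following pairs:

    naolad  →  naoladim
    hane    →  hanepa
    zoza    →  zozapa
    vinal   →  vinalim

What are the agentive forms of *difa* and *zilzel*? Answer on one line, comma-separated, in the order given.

The suffix is conditioned by the final sound: -im when the stem ends in a consonant (*naolad*, *vinal*); -pa when the stem ends in a vowel (*hane*, *zoza*).
*difa* — final sound /a/ (a vowel) → -pa → *difapa*.
The final sound of *zilzel* is /l/, which is a consonant, so the suffix is -im, giving *zilzelim*.

difapa, zilzelim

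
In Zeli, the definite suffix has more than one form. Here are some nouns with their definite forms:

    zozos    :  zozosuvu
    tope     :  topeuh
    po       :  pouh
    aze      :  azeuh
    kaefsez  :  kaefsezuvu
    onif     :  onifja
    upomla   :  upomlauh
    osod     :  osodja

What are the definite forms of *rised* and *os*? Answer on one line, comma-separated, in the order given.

The alternation tracks the final sound of the stem — -uvu when the stem ends in a sibilant (*zozos*, *kaefsez*); -ja when the stem ends in a non-sibilant consonant (*onif*, *osod*); -uh when the stem ends in a vowel (*tope*, *po*, *aze*, *upomla*).
*rised*: final sound = /d/, a non-sibilant consonant → -ja → *risedja*.
*os*: final sound = /s/, a sibilant → -uvu → *osuvu*.

risedja, osuvu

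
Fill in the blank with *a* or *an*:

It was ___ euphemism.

a

The indefinite article is chosen by the initial *sound* of the following word, not its spelling.
*euphemism* begins with the sound /juː/ (eu pronounced /juː/) — a consonant sound.
So the article is *a*: It was a euphemism.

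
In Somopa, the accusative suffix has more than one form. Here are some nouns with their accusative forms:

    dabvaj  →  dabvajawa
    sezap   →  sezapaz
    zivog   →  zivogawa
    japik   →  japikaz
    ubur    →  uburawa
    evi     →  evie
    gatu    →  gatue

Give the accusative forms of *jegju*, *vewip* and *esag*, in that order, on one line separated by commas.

The pattern is voicing of the final sound: -az when the stem ends in a voiceless consonant (*sezap*, *japik*); -awa when the stem ends in a voiced consonant (*dabvaj*, *zivog*, *ubur*); -e when the stem ends in a vowel (*evi*, *gatu*).
*jegju* — final sound /u/ (a vowel) → -e → *jegjue*.
Since the final sound of *vewip* is /p/ (a voiceless consonant), it takes -az, giving *vewipaz*.
The final sound of *esag* is /g/, which is a voiced consonant, so the suffix is -awa, giving *esagawa*.

jegjue, vewipaz, esagawa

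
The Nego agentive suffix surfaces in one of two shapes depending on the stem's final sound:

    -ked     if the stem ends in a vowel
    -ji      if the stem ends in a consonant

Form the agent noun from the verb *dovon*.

dovonji

Since the final sound of *dovon* is /n/ (a consonant), it takes -ji, giving *dovonji*.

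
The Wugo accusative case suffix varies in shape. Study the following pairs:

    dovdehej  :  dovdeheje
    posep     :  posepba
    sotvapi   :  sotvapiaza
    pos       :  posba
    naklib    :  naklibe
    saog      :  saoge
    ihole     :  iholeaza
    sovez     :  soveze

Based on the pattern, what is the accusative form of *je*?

jeaza

The alternation tracks the final sound of the stem — -ba when the stem ends in a voiceless consonant (*posep*, *pos*); -e when the stem ends in a voiced consonant (*dovdehej*, *naklib*, *saog*, *sovez*); -aza when the stem ends in a vowel (*sotvapi*, *ihole*).
Since the final sound of *je* is /e/ (a vowel), it takes -aza, giving *jeaza*.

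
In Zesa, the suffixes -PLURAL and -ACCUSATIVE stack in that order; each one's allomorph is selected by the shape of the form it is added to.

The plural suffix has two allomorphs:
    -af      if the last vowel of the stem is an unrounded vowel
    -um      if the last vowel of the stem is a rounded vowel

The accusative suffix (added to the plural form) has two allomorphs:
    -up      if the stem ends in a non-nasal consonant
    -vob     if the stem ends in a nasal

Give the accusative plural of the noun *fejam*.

fejamafup

Since the last vowel of *fejam* is /a/ (an unrounded vowel), it takes -af, giving *fejamaf*.
The plural form *fejamaf* — final consonant /f/ (non-nasal) → -up → *fejamafup*.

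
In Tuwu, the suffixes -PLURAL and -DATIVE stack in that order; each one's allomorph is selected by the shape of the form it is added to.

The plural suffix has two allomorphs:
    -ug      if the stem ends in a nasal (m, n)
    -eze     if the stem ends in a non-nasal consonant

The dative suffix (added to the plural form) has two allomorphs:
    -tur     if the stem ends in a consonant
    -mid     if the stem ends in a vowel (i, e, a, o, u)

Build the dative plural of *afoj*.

afojezemid

The final consonant of *afoj* is /j/, which is non-nasal, so the plural suffix is -eze, giving *afojeze*.
Since the final sound of the plural form *afojeze* is /e/ (a vowel), it takes -mid, giving *afojezemid*.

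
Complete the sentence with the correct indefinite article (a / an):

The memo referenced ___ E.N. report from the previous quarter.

an

The indefinite article is chosen by the initial *sound* of the following word, not its spelling.
The initialism *E.N.* is read letter by letter; the first letter, E, is pronounced /iː/, which begins with a vowel sound.
So the article is *an*: The memo referenced an E.N. report from the previous quarter.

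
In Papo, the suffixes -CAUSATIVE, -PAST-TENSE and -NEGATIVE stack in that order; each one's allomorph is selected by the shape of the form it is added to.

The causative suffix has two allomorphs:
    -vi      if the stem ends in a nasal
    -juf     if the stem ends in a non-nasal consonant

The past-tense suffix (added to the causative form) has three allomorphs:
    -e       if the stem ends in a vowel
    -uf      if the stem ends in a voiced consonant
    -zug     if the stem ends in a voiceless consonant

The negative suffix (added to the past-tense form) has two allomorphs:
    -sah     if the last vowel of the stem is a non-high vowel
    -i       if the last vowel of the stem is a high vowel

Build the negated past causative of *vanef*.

*vanef*: final consonant = /f/, non-nasal → -juf → *vanefjuf*.
Since the final sound of the causative form *vanefjuf* is /f/ (a voiceless consonant), it takes -zug, giving *vanefjufzug*.
The past-tense form *vanefjufzug*: last vowel = /u/, a high vowel → -i → *vanefjufzugi*.

vanefjufzugi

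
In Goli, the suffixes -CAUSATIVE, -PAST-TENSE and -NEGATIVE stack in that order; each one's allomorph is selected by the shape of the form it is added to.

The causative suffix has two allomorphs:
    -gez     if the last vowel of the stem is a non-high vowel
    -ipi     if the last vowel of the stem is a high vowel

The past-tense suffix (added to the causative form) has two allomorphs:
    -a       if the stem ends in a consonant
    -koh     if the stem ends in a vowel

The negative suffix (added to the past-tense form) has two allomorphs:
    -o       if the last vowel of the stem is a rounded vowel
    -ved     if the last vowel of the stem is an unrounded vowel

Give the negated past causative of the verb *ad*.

The last vowel of *ad* is /a/, which is a non-high vowel, so the causative suffix is -gez, giving *adgez*.
The causative form *adgez* — final sound /z/ (a consonant) → -a → *adgeza*.
The past-tense form *adgeza* — last vowel /a/ (an unrounded vowel) → -ved → *adgezaved*.

adgezaved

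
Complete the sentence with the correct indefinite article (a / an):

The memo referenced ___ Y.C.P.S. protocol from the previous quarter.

a

The indefinite article is chosen by the initial *sound* of the following word, not its spelling.
The initialism *Y.C.P.S.* is read letter by letter; the first letter, Y, is pronounced /waɪ/, which begins with a consonant sound.
So the article is *a*: The memo referenced a Y.C.P.S. protocol from the previous quarter.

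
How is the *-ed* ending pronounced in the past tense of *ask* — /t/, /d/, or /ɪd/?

/t/

The stem *ask* ends in a voiceless consonant other than /t/.
The -ed suffix is realized as /ɪd/ after /t, d/; as /t/ after other voiceless consonants; and as /d/ after other voiced sounds.
So -ed on *ask* is pronounced /t/.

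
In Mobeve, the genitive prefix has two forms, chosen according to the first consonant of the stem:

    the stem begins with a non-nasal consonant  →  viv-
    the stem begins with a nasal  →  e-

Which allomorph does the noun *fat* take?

*fat* — first consonant /f/ (non-nasal) → viv-.

viv-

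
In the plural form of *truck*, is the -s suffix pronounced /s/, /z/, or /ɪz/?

The stem *truck* ends in a voiceless non-sibilant consonant.
The plural suffix surfaces as /ɪz/ after sibilants, /s/ after other voiceless consonants, and /z/ after other voiced sounds.
So the plural -s on *truck* is pronounced /s/.

/s/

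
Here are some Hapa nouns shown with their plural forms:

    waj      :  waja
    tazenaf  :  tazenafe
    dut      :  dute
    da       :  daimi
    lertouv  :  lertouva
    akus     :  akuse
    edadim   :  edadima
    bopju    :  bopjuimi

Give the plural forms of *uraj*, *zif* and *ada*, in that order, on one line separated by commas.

The pattern is voicing of the final sound: -e when the stem ends in a voiceless consonant (*tazenaf*, *dut*, *akus*); -a when the stem ends in a voiced consonant (*waj*, *lertouv*, *edadim*); -imi when the stem ends in a vowel (*da*, *bopju*).
Since the final sound of *uraj* is /j/ (a voiced consonant), it takes -a, giving *uraja*.
Since the final sound of *zif* is /f/ (a voiceless consonant), it takes -e, giving *zife*.
*ada*: final sound = /a/, a vowel → -imi → *adaimi*.

uraja, zife, adaimi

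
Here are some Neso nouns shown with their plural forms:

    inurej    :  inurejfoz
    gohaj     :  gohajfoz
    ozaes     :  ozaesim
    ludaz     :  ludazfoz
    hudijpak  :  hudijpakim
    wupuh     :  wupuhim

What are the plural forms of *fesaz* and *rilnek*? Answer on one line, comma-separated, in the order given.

The pattern is voicing of the final consonant: -im when the stem ends in a voiceless consonant (*ozaes*, *hudijpak*, *wupuh*); -foz when the stem ends in a voiced consonant (*inurej*, *gohaj*, *ludaz*).
Since the final consonant of *fesaz* is /z/ (voiced), it takes -foz, giving *fesazfoz*.
*rilnek* — final consonant /k/ (voiceless) → -im → *rilnekim*.

fesazfoz, rilnekim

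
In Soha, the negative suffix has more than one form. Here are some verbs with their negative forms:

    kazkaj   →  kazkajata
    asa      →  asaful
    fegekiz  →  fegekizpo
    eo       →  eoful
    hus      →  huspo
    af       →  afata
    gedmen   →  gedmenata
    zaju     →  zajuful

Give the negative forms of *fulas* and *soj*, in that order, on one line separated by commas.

fulaspo, sojata

The pattern is sibilance of the final sound: -po when the stem ends in a sibilant (*fegekiz*, *hus*); -ata when the stem ends in a non-sibilant consonant (*kazkaj*, *af*, *gedmen*); -ful when the stem ends in a vowel (*asa*, *eo*, *zaju*).
The final sound of *fulas* is /s/, which is a sibilant, so the suffix is -po, giving *fulaspo*.
*soj*: final sound = /j/, a non-sibilant consonant → -ata → *sojata*.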